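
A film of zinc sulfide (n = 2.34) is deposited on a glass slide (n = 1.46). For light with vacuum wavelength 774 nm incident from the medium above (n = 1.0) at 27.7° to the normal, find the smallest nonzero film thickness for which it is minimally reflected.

Ray reflecting at the top interface goes from n = 1.0 toward n = 2.34: a half-wave phase shift.
At the lower boundary (n = 2.34 to n = 1.46) the reflected ray undergoes no phase shift.
The two reflections differ by half a wavelength.
For dark reflection here: 2 n t cos θ_r = m λ.
Snell's law: 1.0 sin 27.7° = 2.34 sin θ_r → sin θ_r = 0.199, cos θ_r = 0.980.
Minimum nonzero at m = 1: t = λ / (2 n cos θ_r) = 774 / (2 × 2.34 × 0.980) = 169 nm.

169 nm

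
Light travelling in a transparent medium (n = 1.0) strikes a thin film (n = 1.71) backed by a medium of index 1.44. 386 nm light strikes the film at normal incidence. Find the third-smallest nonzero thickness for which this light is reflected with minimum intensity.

339 nm

Top surface (1.0 → 1.71): reflection off a higher-index medium gives a half-wave phase shift.
Bottom surface (1.71 → 1.44): reflection off a lower-index medium gives no phase shift.
Net: one phase inversion between the two reflected rays.
With one net inversion, destructive interference in reflection requires 2 n t = m λ.
The third-smallest nonzero thickness corresponds to m = 3: t = m λ / (2 n) = 3.00 × 386 / (2 × 1.71) = 339 nm.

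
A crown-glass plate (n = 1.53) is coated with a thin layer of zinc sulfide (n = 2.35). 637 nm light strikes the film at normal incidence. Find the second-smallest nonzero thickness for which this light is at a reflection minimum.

271 nm

Ray reflecting at the top interface goes from n = 1.0 toward n = 2.35: a half-wave phase shift.
Ray reflecting at the bottom interface goes from n = 2.35 toward n = 1.53: no phase shift.
Net: one phase inversion between the two reflected rays.
For weak reflection here: 2 n t = m λ.
The second-smallest nonzero thickness corresponds to m = 2: t = m λ / (2 n) = 2.00 × 637 / (2 × 2.35) = 271 nm.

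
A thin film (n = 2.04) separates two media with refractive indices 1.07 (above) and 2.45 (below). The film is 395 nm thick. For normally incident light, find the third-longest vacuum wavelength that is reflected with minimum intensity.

645 nm

Top surface (1.07 → 2.04): reflection off a higher-index medium gives a half-wave phase shift.
At the lower boundary (n = 2.04 to n = 2.45) the reflected ray undergoes a half-wave phase shift.
The two reflections carry the same phase change, so no net offset.
With no net inversion, destructive interference in reflection requires 2 n t = (m + ½) λ.
λ = 2 n t / (m + ½). The third-longest wavelength is m = 2: λ = 2 × 2.04 × 395 / 2.50 = 645 nm.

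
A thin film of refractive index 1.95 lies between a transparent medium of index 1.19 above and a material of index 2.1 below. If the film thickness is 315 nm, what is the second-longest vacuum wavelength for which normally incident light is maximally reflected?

614 nm

Ray reflecting at the top interface goes from n = 1.19 toward n = 1.95: a half-wave phase shift.
Bottom surface (1.95 → 2.1): reflection off a higher-index medium gives a half-wave phase shift.
Zero or two π shifts → no net half-wave offset.
For maximum reflection here: 2 n t = m λ.
λ = 2 n t / m. The second-longest wavelength is m = 2: λ = 2 × 1.95 × 315 / 2.00 = 614 nm.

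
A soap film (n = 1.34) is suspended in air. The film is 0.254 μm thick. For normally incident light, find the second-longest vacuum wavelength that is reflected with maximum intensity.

At the upper boundary (n = 1.0 to n = 1.34) the reflected ray undergoes a half-wave phase shift.
Ray reflecting at the bottom interface goes from n = 1.34 toward n = 1.0: no phase shift.
Net: one phase inversion between the two reflected rays.
With one net inversion, constructive interference in reflection requires 2 n t = (m + ½) λ.
λ = 2 n t / (m + ½). The second-longest wavelength is m = 1: λ = 2 × 1.34 × 254 / 1.50 = 454 nm.

454 nm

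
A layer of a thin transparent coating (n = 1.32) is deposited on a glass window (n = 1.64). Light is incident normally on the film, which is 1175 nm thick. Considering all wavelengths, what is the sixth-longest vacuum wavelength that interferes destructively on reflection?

At the upper boundary (n = 1.0 to n = 1.32) the reflected ray undergoes a half-wave phase shift.
At the lower boundary (n = 1.32 to n = 1.64) the reflected ray undergoes a half-wave phase shift.
Net: no relative phase inversion (both shifts match).
So the condition for destructive reflection is 2 n t = (m + ½) λ.
λ = 2 n t / (m + ½). The sixth-longest wavelength is m = 5: λ = 2 × 1.32 × 1175 / 5.50 = 564 nm.

564 nm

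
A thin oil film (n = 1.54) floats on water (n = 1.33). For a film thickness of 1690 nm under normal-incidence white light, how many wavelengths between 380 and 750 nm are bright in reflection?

Ray reflecting at the top interface goes from n = 1.0 toward n = 1.54: a half-wave phase shift.
At the lower boundary (n = 1.54 to n = 1.33) the reflected ray undergoes no phase shift.
Net: one phase inversion between the two reflected rays.
So the condition for constructive reflection is 2 n t = (m + ½) λ.
λ = 2 n t / (m + ½) = 5205 / (m + ½) nm.
m=6: 801 nm (IR); m=7: 694 nm (visible); m=8: 612 nm (visible); m=9: 548 nm (visible); m=10: 496 nm (visible); m=11: 453 nm (visible); m=12: 416 nm (visible); m=13: 386 nm (visible); m=14: 359 nm (UV).

7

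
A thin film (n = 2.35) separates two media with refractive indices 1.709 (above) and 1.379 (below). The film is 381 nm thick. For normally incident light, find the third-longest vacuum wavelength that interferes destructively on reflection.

597 nm

Ray reflecting at the top interface goes from n = 1.709 toward n = 2.35: a half-wave phase shift.
Ray reflecting at the bottom interface goes from n = 2.35 toward n = 1.379: no phase shift.
Net: one phase inversion between the two reflected rays.
With one net inversion, destructive interference in reflection requires 2 n t = m λ.
λ = 2 n t / m. The third-longest wavelength is m = 3: λ = 2 × 2.35 × 381 / 3.00 = 597 nm.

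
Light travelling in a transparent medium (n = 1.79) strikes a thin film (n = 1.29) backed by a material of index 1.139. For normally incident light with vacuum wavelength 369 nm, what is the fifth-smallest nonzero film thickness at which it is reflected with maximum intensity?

At the upper boundary (n = 1.79 to n = 1.29) the reflected ray undergoes no phase shift.
Ray reflecting at the bottom interface goes from n = 1.29 toward n = 1.139: no phase shift.
Zero or two π shifts → no net half-wave offset.
With no net inversion, constructive interference in reflection requires 2 n t = m λ.
The fifth-smallest nonzero thickness corresponds to m = 5: t = m λ / (2 n) = 5.00 × 369 / (2 × 1.29) = 715 nm.

715 nm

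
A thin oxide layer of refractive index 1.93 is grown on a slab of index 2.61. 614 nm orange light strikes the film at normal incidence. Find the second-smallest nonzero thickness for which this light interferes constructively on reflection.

At the upper boundary (n = 1.0 to n = 1.93) the reflected ray undergoes a half-wave phase shift.
Bottom surface (1.93 → 2.61): reflection off a higher-index medium gives a half-wave phase shift.
The two reflections carry the same phase change, so no net offset.
So the condition for constructive reflection is 2 n t = m λ.
The second-smallest nonzero thickness corresponds to m = 2: t = m λ / (2 n) = 2.00 × 614 / (2 × 1.93) = 318 nm.

318 nm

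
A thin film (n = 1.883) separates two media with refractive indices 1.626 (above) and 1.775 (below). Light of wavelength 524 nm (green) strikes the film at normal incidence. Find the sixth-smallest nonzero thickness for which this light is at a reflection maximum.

At the upper boundary (n = 1.626 to n = 1.883) the reflected ray undergoes a half-wave phase shift.
At the lower boundary (n = 1.883 to n = 1.775) the reflected ray undergoes no phase shift.
The two reflections differ by half a wavelength.
So the condition for constructive reflection is 2 n t = (m + ½) λ.
The sixth-smallest nonzero thickness corresponds to m = 5: t = (m + ½) λ / (2 n) = 5.50 × 524 / (2 × 1.883) = 765 nm.

765 nm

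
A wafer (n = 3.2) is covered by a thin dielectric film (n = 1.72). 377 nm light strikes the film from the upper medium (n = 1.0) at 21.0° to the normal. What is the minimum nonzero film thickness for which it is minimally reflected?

Ray reflecting at the top interface goes from n = 1.0 toward n = 1.72: a half-wave phase shift.
Bottom surface (1.72 → 3.2): reflection off a higher-index medium gives a half-wave phase shift.
Net: no relative phase inversion (both shifts match).
So the condition for destructive reflection is 2 n t cos θ_r = (m + ½) λ.
Snell's law: 1.0 sin 21.0° = 1.72 sin θ_r → sin θ_r = 0.208, cos θ_r = 0.978.
Minimum at m = 0: t = λ / (4 n cos θ_r) = 377 / (4 × 1.72 × 0.978) = 56.0 nm.

56.0 nm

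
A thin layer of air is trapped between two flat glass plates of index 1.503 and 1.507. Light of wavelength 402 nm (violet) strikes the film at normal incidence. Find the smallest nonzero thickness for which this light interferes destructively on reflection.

Ray reflecting at the top interface goes from n = 1.503 toward n = 1.0: no phase shift.
At the lower boundary (n = 1.0 to n = 1.507) the reflected ray undergoes a half-wave phase shift.
The two reflections differ by half a wavelength.
For minimum reflection here: 2 n t = m λ.
The smallest nonzero thickness corresponds to m = 1: t = m λ / (2 n) = 1.00 × 402 / (2 × 1.0) = 201 nm.

201 nm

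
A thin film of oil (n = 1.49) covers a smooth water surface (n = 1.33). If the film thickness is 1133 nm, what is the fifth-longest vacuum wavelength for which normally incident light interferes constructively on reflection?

Top surface (1.0 → 1.49): reflection off a higher-index medium gives a half-wave phase shift.
Bottom surface (1.49 → 1.33): reflection off a lower-index medium gives no phase shift.
The two reflections differ by half a wavelength.
So the condition for constructive reflection is 2 n t = (m + ½) λ.
λ = 2 n t / (m + ½). The fifth-longest wavelength is m = 4: λ = 2 × 1.49 × 1133 / 4.50 = 750 nm.

750 nm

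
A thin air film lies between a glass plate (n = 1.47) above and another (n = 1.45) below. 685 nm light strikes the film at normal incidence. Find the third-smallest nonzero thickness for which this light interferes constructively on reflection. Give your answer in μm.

0.856 μm

At the upper boundary (n = 1.47 to n = 1.0) the reflected ray undergoes no phase shift.
At the lower boundary (n = 1.0 to n = 1.45) the reflected ray undergoes a half-wave phase shift.
Net: one phase inversion between the two reflected rays.
So the condition for constructive reflection is 2 n t = (m + ½) λ.
The third-smallest nonzero thickness corresponds to m = 2: t = (m + ½) λ / (2 n) = 2.50 × 685 / (2 × 1.0) = 856 nm.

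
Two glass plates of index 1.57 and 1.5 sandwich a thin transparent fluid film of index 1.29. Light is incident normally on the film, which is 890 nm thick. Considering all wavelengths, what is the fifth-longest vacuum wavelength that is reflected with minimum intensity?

Top surface (1.57 → 1.29): reflection off a lower-index medium gives no phase shift.
Bottom surface (1.29 → 1.5): reflection off a higher-index medium gives a half-wave phase shift.
The two reflections differ by half a wavelength.
So the condition for destructive reflection is 2 n t = m λ.
λ = 2 n t / m. The fifth-longest wavelength is m = 5: λ = 2 × 1.29 × 890 / 5.00 = 459 nm.

459 nm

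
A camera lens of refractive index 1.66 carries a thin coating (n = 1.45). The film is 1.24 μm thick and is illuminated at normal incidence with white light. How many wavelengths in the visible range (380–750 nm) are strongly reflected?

At the upper boundary (n = 1.0 to n = 1.45) the reflected ray undergoes a half-wave phase shift.
At the lower boundary (n = 1.45 to n = 1.66) the reflected ray undergoes a half-wave phase shift.
Zero or two π shifts → no net half-wave offset.
For strong reflection here: 2 n t = m λ.
λ = 2 n t / m = 3596 / m nm.
m=4: 899 nm (IR); m=5: 719 nm (visible); m=6: 599 nm (visible); m=7: 514 nm (visible); m=8: 450 nm (visible); m=9: 400 nm (visible); m=10: 360 nm (UV).

5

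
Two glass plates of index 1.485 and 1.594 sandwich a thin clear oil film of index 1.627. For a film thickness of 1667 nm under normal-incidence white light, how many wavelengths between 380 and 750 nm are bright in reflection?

Ray reflecting at the top interface goes from n = 1.485 toward n = 1.627: a half-wave phase shift.
Ray reflecting at the bottom interface goes from n = 1.627 toward n = 1.594: no phase shift.
The two reflections differ by half a wavelength.
With one net inversion, constructive interference in reflection requires 2 n t = (m + ½) λ.
λ = 2 n t / (m + ½) = 5424 / (m + ½) nm.
m=6: 835 nm (IR); m=7: 723 nm (visible); m=8: 638 nm (visible); m=9: 571 nm (visible); m=10: 517 nm (visible); m=11: 472 nm (visible); m=12: 434 nm (visible); m=13: 402 nm (visible); m=14: 374 nm (UV).

7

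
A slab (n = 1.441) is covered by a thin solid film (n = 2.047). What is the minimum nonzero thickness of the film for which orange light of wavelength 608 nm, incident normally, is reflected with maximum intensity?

At the upper boundary (n = 1.0 to n = 2.047) the reflected ray undergoes a half-wave phase shift.
Bottom surface (2.047 → 1.441): reflection off a lower-index medium gives no phase shift.
Net: one phase inversion between the two reflected rays.
For bright reflection here: 2 n t = (m + ½) λ.
Minimum at m = 0: t = λ / (4 n) = 608 / (4 × 2.047) = 74.3 nm.

74.3 nm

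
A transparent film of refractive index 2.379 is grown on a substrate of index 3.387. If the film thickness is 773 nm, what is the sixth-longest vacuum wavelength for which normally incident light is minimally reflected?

669 nm

At the upper boundary (n = 1.0 to n = 2.379) the reflected ray undergoes a half-wave phase shift.
At the lower boundary (n = 2.379 to n = 3.387) the reflected ray undergoes a half-wave phase shift.
The two reflections carry the same phase change, so no net offset.
For dark reflection here: 2 n t = (m + ½) λ.
λ = 2 n t / (m + ½). The sixth-longest wavelength is m = 5: λ = 2 × 2.379 × 773 / 5.50 = 669 nm.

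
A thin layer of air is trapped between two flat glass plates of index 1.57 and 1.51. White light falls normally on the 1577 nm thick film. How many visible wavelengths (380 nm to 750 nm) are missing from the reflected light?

4

Top surface (1.57 → 1.0): reflection off a lower-index medium gives no phase shift.
Bottom surface (1.0 → 1.51): reflection off a higher-index medium gives a half-wave phase shift.
The two reflections differ by half a wavelength.
For minimum reflection here: 2 n t = m λ.
λ = 2 n t / m = 3154 / m nm.
m=4: 789 nm (IR); m=5: 631 nm (visible); m=6: 526 nm (visible); m=7: 451 nm (visible); m=8: 394 nm (visible); m=9: 350 nm (UV).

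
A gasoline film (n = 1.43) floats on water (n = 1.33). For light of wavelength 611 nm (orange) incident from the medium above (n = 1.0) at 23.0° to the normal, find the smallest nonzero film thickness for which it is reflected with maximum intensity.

At the upper boundary (n = 1.0 to n = 1.43) the reflected ray undergoes a half-wave phase shift.
At the lower boundary (n = 1.43 to n = 1.33) the reflected ray undergoes no phase shift.
Net: one phase inversion between the two reflected rays.
So the condition for constructive reflection is 2 n t cos θ_r = (m + ½) λ.
Snell's law: 1.0 sin 23.0° = 1.43 sin θ_r → sin θ_r = 0.273, cos θ_r = 0.962.
Minimum at m = 0: t = λ / (4 n cos θ_r) = 611 / (4 × 1.43 × 0.962) = 111 nm.

111 nm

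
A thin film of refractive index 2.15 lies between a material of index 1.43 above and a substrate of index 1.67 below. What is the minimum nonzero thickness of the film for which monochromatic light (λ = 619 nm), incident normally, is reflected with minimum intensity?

144 nm

Ray reflecting at the top interface goes from n = 1.43 toward n = 2.15: a half-wave phase shift.
Bottom surface (2.15 → 1.67): reflection off a lower-index medium gives no phase shift.
Exactly one π shift → a net half-wave offset.
For minimum reflection here: 2 n t = m λ.
Minimum nonzero at m = 1: t = λ / (2 n) = 619 / (2 × 2.15) = 144 nm.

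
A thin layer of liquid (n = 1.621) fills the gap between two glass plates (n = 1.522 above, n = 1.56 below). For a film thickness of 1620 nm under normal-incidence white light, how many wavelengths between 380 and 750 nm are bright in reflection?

7

Ray reflecting at the top interface goes from n = 1.522 toward n = 1.621: a half-wave phase shift.
Bottom surface (1.621 → 1.56): reflection off a lower-index medium gives no phase shift.
Net: one phase inversion between the two reflected rays.
With one net inversion, constructive interference in reflection requires 2 n t = (m + ½) λ.
λ = 2 n t / (m + ½) = 5252 / (m + ½) nm.
m=6: 808 nm (IR); m=7: 700 nm (visible); m=8: 618 nm (visible); m=9: 553 nm (visible); m=10: 500 nm (visible); m=11: 457 nm (visible); m=12: 420 nm (visible); m=13: 389 nm (visible); m=14: 362 nm (UV).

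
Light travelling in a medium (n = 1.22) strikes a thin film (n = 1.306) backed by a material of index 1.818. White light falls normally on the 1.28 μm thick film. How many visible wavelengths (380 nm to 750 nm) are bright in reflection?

4

At the upper boundary (n = 1.22 to n = 1.306) the reflected ray undergoes a half-wave phase shift.
At the lower boundary (n = 1.306 to n = 1.818) the reflected ray undergoes a half-wave phase shift.
Net: no relative phase inversion (both shifts match).
For bright reflection here: 2 n t = m λ.
λ = 2 n t / m = 3343 / m nm.
m=4: 836 nm (IR); m=5: 669 nm (visible); m=6: 557 nm (visible); m=7: 478 nm (visible); m=8: 418 nm (visible); m=9: 371 nm (UV).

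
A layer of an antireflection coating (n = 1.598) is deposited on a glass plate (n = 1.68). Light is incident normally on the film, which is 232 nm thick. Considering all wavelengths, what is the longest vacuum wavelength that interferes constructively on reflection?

741 nm

At the upper boundary (n = 1.0 to n = 1.598) the reflected ray undergoes a half-wave phase shift.
At the lower boundary (n = 1.598 to n = 1.68) the reflected ray undergoes a half-wave phase shift.
Zero or two π shifts → no net half-wave offset.
For maximum reflection here: 2 n t = m λ.
λ = 2 n t / m. The longest wavelength is m = 1: λ = 2 × 1.598 × 232 / 1.00 = 741 nm.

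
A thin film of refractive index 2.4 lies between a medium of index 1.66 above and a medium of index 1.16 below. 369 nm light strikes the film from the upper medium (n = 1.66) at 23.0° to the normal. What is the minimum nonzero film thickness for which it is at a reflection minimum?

Ray reflecting at the top interface goes from n = 1.66 toward n = 2.4: a half-wave phase shift.
At the lower boundary (n = 2.4 to n = 1.16) the reflected ray undergoes no phase shift.
The two reflections differ by half a wavelength.
For dark reflection here: 2 n t cos θ_r = m λ.
Snell's law: 1.66 sin 23.0° = 2.4 sin θ_r → sin θ_r = 0.270, cos θ_r = 0.963.
Minimum nonzero at m = 1: t = λ / (2 n cos θ_r) = 369 / (2 × 2.4 × 0.963) = 79.8 nm.

79.8 nm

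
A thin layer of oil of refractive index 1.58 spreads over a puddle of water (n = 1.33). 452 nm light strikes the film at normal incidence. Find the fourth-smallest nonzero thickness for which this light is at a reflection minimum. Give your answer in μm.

At the upper boundary (n = 1.0 to n = 1.58) the reflected ray undergoes a half-wave phase shift.
Bottom surface (1.58 → 1.33): reflection off a lower-index medium gives no phase shift.
Exactly one π shift → a net half-wave offset.
For weak reflection here: 2 n t = m λ.
The fourth-smallest nonzero thickness corresponds to m = 4: t = m λ / (2 n) = 4.00 × 452 / (2 × 1.58) = 572 nm.

0.572 μm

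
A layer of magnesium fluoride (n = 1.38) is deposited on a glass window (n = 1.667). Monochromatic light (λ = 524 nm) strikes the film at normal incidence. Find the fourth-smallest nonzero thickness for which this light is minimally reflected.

Ray reflecting at the top interface goes from n = 1.0 toward n = 1.38: a half-wave phase shift.
At the lower boundary (n = 1.38 to n = 1.667) the reflected ray undergoes a half-wave phase shift.
Zero or two π shifts → no net half-wave offset.
For minimum reflection here: 2 n t = (m + ½) λ.
The fourth-smallest nonzero thickness corresponds to m = 3: t = (m + ½) λ / (2 n) = 3.50 × 524 / (2 × 1.38) = 664 nm.

664 nm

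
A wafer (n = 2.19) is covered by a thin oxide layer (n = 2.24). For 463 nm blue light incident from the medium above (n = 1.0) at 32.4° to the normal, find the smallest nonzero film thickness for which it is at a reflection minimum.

106 nm

Top surface (1.0 → 2.24): reflection off a higher-index medium gives a half-wave phase shift.
Ray reflecting at the bottom interface goes from n = 2.24 toward n = 2.19: no phase shift.
The two reflections differ by half a wavelength.
With one net inversion, destructive interference in reflection requires 2 n t cos θ_r = m λ.
Snell's law: 1.0 sin 32.4° = 2.24 sin θ_r → sin θ_r = 0.239, cos θ_r = 0.971.
Minimum nonzero at m = 1: t = λ / (2 n cos θ_r) = 463 / (2 × 2.24 × 0.971) = 106 nm.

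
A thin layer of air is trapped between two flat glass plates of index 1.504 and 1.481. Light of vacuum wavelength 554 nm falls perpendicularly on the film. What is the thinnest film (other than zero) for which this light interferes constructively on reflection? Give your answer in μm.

Ray reflecting at the top interface goes from n = 1.504 toward n = 1.0: no phase shift.
At the lower boundary (n = 1.0 to n = 1.481) the reflected ray undergoes a half-wave phase shift.
Net: one phase inversion between the two reflected rays.
So the condition for constructive reflection is 2 n t = (m + ½) λ.
Minimum at m = 0: t = λ / (4 n) = 554 / (4 × 1.0) = 139 nm.

0.139 μm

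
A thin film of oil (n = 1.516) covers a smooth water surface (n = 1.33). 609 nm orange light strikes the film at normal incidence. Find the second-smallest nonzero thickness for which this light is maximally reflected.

301 nm

Ray reflecting at the top interface goes from n = 1.0 toward n = 1.516: a half-wave phase shift.
Ray reflecting at the bottom interface goes from n = 1.516 toward n = 1.33: no phase shift.
Exactly one π shift → a net half-wave offset.
With one net inversion, constructive interference in reflection requires 2 n t = (m + ½) λ.
The second-smallest nonzero thickness corresponds to m = 1: t = (m + ½) λ / (2 n) = 1.50 × 609 / (2 × 1.516) = 301 nm.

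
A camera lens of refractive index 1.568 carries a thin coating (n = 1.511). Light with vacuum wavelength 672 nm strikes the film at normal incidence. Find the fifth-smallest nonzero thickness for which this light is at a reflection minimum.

At the upper boundary (n = 1.0 to n = 1.511) the reflected ray undergoes a half-wave phase shift.
At the lower boundary (n = 1.511 to n = 1.568) the reflected ray undergoes a half-wave phase shift.
Zero or two π shifts → no net half-wave offset.
So the condition for destructive reflection is 2 n t = (m + ½) λ.
The fifth-smallest nonzero thickness corresponds to m = 4: t = (m + ½) λ / (2 n) = 4.50 × 672 / (2 × 1.511) = 1001 nm.

1001 nm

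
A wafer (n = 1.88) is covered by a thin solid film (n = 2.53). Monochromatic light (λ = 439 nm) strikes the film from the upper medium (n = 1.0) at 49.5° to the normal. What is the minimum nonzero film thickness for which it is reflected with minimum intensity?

91.0 nm

At the upper boundary (n = 1.0 to n = 2.53) the reflected ray undergoes a half-wave phase shift.
Bottom surface (2.53 → 1.88): reflection off a lower-index medium gives no phase shift.
Net: one phase inversion between the two reflected rays.
For weak reflection here: 2 n t cos θ_r = m λ.
Snell's law: 1.0 sin 49.5° = 2.53 sin θ_r → sin θ_r = 0.301, cos θ_r = 0.954.
Minimum nonzero at m = 1: t = λ / (2 n cos θ_r) = 439 / (2 × 2.53 × 0.954) = 91.0 nm.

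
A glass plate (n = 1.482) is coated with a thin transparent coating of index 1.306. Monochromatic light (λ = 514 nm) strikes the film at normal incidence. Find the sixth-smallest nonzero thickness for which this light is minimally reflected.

1082 nm

At the upper boundary (n = 1.0 to n = 1.306) the reflected ray undergoes a half-wave phase shift.
Bottom surface (1.306 → 1.482): reflection off a higher-index medium gives a half-wave phase shift.
The two reflections carry the same phase change, so no net offset.
For weak reflection here: 2 n t = (m + ½) λ.
The sixth-smallest nonzero thickness corresponds to m = 5: t = (m + ½) λ / (2 n) = 5.50 × 514 / (2 × 1.306) = 1082 nm.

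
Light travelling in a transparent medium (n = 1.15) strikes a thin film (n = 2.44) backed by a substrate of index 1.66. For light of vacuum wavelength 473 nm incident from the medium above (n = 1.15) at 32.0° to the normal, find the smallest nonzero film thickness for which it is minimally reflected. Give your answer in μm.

0.100 μm

Ray reflecting at the top interface goes from n = 1.15 toward n = 2.44: a half-wave phase shift.
At the lower boundary (n = 2.44 to n = 1.66) the reflected ray undergoes no phase shift.
Exactly one π shift → a net half-wave offset.
So the condition for destructive reflection is 2 n t cos θ_r = m λ.
Snell's law: 1.15 sin 32.0° = 2.44 sin θ_r → sin θ_r = 0.250, cos θ_r = 0.968.
Minimum nonzero at m = 1: t = λ / (2 n cos θ_r) = 473 / (2 × 2.44 × 0.968) = 100 nm.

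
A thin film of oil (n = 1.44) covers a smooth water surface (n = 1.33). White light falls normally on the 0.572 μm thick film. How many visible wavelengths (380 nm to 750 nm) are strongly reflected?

2

Top surface (1.0 → 1.44): reflection off a higher-index medium gives a half-wave phase shift.
At the lower boundary (n = 1.44 to n = 1.33) the reflected ray undergoes no phase shift.
Exactly one π shift → a net half-wave offset.
For strong reflection here: 2 n t = (m + ½) λ.
λ = 2 n t / (m + ½) = 1647 / (m + ½) nm.
m=1: 1098 nm (IR); m=2: 659 nm (visible); m=3: 471 nm (visible); m=4: 366 nm (UV).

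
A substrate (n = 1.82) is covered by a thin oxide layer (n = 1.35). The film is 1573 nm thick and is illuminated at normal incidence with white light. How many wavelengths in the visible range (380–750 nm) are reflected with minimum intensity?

Ray reflecting at the top interface goes from n = 1.0 toward n = 1.35: a half-wave phase shift.
Ray reflecting at the bottom interface goes from n = 1.35 toward n = 1.82: a half-wave phase shift.
Zero or two π shifts → no net half-wave offset.
For minimum reflection here: 2 n t = (m + ½) λ.
λ = 2 n t / (m + ½) = 4247 / (m + ½) nm.
m=5: 772 nm (IR); m=6: 653 nm (visible); m=7: 566 nm (visible); m=8: 500 nm (visible); m=9: 447 nm (visible); m=10: 404 nm (visible); m=11: 369 nm (UV).

5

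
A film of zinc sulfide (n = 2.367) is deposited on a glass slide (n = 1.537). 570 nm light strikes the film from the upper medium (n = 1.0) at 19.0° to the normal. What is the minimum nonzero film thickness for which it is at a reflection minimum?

At the upper boundary (n = 1.0 to n = 2.367) the reflected ray undergoes a half-wave phase shift.
Ray reflecting at the bottom interface goes from n = 2.367 toward n = 1.537: no phase shift.
The two reflections differ by half a wavelength.
For weak reflection here: 2 n t cos θ_r = m λ.
Snell's law: 1.0 sin 19.0° = 2.367 sin θ_r → sin θ_r = 0.138, cos θ_r = 0.990.
Minimum nonzero at m = 1: t = λ / (2 n cos θ_r) = 570 / (2 × 2.367 × 0.990) = 122 nm.

122 nm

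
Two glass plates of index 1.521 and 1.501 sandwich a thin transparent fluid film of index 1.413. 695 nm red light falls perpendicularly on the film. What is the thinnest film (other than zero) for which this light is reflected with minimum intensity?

246 nm

At the upper boundary (n = 1.521 to n = 1.413) the reflected ray undergoes no phase shift.
Bottom surface (1.413 → 1.501): reflection off a higher-index medium gives a half-wave phase shift.
Net: one phase inversion between the two reflected rays.
With one net inversion, destructive interference in reflection requires 2 n t = m λ.
Minimum nonzero at m = 1: t = λ / (2 n) = 695 / (2 × 1.413) = 246 nm.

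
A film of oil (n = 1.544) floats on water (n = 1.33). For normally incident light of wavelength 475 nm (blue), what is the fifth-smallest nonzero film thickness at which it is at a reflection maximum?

Ray reflecting at the top interface goes from n = 1.0 toward n = 1.544: a half-wave phase shift.
Bottom surface (1.544 → 1.33): reflection off a lower-index medium gives no phase shift.
Exactly one π shift → a net half-wave offset.
So the condition for constructive reflection is 2 n t = (m + ½) λ.
The fifth-smallest nonzero thickness corresponds to m = 4: t = (m + ½) λ / (2 n) = 4.50 × 475 / (2 × 1.544) = 692 nm.

692 nm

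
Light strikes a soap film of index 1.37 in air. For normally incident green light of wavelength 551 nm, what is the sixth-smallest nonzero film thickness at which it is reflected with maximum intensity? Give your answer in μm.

At the upper boundary (n = 1.0 to n = 1.37) the reflected ray undergoes a half-wave phase shift.
At the lower boundary (n = 1.37 to n = 1.0) the reflected ray undergoes no phase shift.
The two reflections differ by half a wavelength.
With one net inversion, constructive interference in reflection requires 2 n t = (m + ½) λ.
The sixth-smallest nonzero thickness corresponds to m = 5: t = (m + ½) λ / (2 n) = 5.50 × 551 / (2 × 1.37) = 1106 nm.

1.11 μm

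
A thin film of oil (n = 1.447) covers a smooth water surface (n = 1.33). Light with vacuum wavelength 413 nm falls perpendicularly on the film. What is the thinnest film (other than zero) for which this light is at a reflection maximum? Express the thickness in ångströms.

Top surface (1.0 → 1.447): reflection off a higher-index medium gives a half-wave phase shift.
Ray reflecting at the bottom interface goes from n = 1.447 toward n = 1.33: no phase shift.
The two reflections differ by half a wavelength.
With one net inversion, constructive interference in reflection requires 2 n t = (m + ½) λ.
Minimum at m = 0: t = λ / (4 n) = 413 / (4 × 1.447) = 71.4 nm.

714 Å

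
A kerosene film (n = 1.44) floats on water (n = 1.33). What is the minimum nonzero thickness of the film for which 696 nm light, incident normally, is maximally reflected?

Ray reflecting at the top interface goes from n = 1.0 toward n = 1.44: a half-wave phase shift.
Bottom surface (1.44 → 1.33): reflection off a lower-index medium gives no phase shift.
The two reflections differ by half a wavelength.
For maximum reflection here: 2 n t = (m + ½) λ.
Minimum at m = 0: t = λ / (4 n) = 696 / (4 × 1.44) = 121 nm.

121 nm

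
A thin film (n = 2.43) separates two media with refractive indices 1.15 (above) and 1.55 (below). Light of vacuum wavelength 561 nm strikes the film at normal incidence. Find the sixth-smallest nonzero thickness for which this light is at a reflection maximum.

Top surface (1.15 → 2.43): reflection off a higher-index medium gives a half-wave phase shift.
Bottom surface (2.43 → 1.55): reflection off a lower-index medium gives no phase shift.
The two reflections differ by half a wavelength.
For strong reflection here: 2 n t = (m + ½) λ.
The sixth-smallest nonzero thickness corresponds to m = 5: t = (m + ½) λ / (2 n) = 5.50 × 561 / (2 × 2.43) = 635 nm.

635 nm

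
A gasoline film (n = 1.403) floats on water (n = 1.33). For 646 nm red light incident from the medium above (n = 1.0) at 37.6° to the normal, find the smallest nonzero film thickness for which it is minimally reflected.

256 nm

Ray reflecting at the top interface goes from n = 1.0 toward n = 1.403: a half-wave phase shift.
Ray reflecting at the bottom interface goes from n = 1.403 toward n = 1.33: no phase shift.
Exactly one π shift → a net half-wave offset.
For minimum reflection here: 2 n t cos θ_r = m λ.
Snell's law: 1.0 sin 37.6° = 1.403 sin θ_r → sin θ_r = 0.435, cos θ_r = 0.900.
Minimum nonzero at m = 1: t = λ / (2 n cos θ_r) = 646 / (2 × 1.403 × 0.900) = 256 nm.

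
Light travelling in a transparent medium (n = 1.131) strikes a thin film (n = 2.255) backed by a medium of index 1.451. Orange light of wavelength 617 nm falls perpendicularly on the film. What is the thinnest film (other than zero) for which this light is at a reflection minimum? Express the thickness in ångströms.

1368 Å

Ray reflecting at the top interface goes from n = 1.131 toward n = 2.255: a half-wave phase shift.
Bottom surface (2.255 → 1.451): reflection off a lower-index medium gives no phase shift.
Exactly one π shift → a net half-wave offset.
With one net inversion, destructive interference in reflection requires 2 n t = m λ.
Minimum nonzero at m = 1: t = λ / (2 n) = 617 / (2 × 2.255) = 137 nm.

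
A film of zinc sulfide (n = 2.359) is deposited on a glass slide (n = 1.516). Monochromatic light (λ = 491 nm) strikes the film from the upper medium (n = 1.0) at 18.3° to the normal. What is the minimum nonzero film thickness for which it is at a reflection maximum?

At the upper boundary (n = 1.0 to n = 2.359) the reflected ray undergoes a half-wave phase shift.
Ray reflecting at the bottom interface goes from n = 2.359 toward n = 1.516: no phase shift.
The two reflections differ by half a wavelength.
For bright reflection here: 2 n t cos θ_r = (m + ½) λ.
Snell's law: 1.0 sin 18.3° = 2.359 sin θ_r → sin θ_r = 0.133, cos θ_r = 0.991.
Minimum at m = 0: t = λ / (4 n cos θ_r) = 491 / (4 × 2.359 × 0.991) = 52.5 nm.

52.5 nm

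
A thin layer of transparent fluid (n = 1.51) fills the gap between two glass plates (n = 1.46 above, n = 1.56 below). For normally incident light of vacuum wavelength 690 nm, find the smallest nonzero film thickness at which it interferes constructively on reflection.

At the upper boundary (n = 1.46 to n = 1.51) the reflected ray undergoes a half-wave phase shift.
Bottom surface (1.51 → 1.56): reflection off a higher-index medium gives a half-wave phase shift.
The two reflections carry the same phase change, so no net offset.
So the condition for constructive reflection is 2 n t = m λ.
Minimum nonzero at m = 1: t = λ / (2 n) = 690 / (2 × 1.51) = 228 nm.

228 nm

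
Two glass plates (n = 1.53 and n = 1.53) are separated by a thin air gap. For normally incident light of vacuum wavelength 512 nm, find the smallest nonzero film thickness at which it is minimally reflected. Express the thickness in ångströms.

2560 Å

Top surface (1.53 → 1.0): reflection off a lower-index medium gives no phase shift.
At the lower boundary (n = 1.0 to n = 1.53) the reflected ray undergoes a half-wave phase shift.
Net: one phase inversion between the two reflected rays.
For minimum reflection here: 2 n t = m λ.
Minimum nonzero at m = 1: t = λ / (2 n) = 512 / (2 × 1.0) = 256 nm.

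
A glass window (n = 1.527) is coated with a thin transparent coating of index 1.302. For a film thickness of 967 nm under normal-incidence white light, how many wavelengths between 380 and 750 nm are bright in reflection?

At the upper boundary (n = 1.0 to n = 1.302) the reflected ray undergoes a half-wave phase shift.
Ray reflecting at the bottom interface goes from n = 1.302 toward n = 1.527: a half-wave phase shift.
Net: no relative phase inversion (both shifts match).
So the condition for constructive reflection is 2 n t = m λ.
λ = 2 n t / m = 2518 / m nm.
m=3: 839 nm (IR); m=4: 630 nm (visible); m=5: 504 nm (visible); m=6: 420 nm (visible); m=7: 360 nm (UV).

3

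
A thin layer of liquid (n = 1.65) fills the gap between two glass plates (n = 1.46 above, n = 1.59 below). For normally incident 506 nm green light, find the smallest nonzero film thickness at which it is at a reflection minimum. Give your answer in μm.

At the upper boundary (n = 1.46 to n = 1.65) the reflected ray undergoes a half-wave phase shift.
At the lower boundary (n = 1.65 to n = 1.59) the reflected ray undergoes no phase shift.
Net: one phase inversion between the two reflected rays.
So the condition for destructive reflection is 2 n t = m λ.
Minimum nonzero at m = 1: t = λ / (2 n) = 506 / (2 × 1.65) = 153 nm.

0.153 μm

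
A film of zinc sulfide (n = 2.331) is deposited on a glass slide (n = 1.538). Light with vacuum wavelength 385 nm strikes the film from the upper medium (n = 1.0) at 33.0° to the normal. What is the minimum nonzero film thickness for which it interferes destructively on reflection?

84.9 nm

At the upper boundary (n = 1.0 to n = 2.331) the reflected ray undergoes a half-wave phase shift.
Ray reflecting at the bottom interface goes from n = 2.331 toward n = 1.538: no phase shift.
The two reflections differ by half a wavelength.
For minimum reflection here: 2 n t cos θ_r = m λ.
Snell's law: 1.0 sin 33.0° = 2.331 sin θ_r → sin θ_r = 0.234, cos θ_r = 0.972.
Minimum nonzero at m = 1: t = λ / (2 n cos θ_r) = 385 / (2 × 2.331 × 0.972) = 84.9 nm.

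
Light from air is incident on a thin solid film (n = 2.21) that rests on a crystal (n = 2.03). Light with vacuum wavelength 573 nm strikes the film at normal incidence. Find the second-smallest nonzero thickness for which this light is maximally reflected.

194 nm

At the upper boundary (n = 1.0 to n = 2.21) the reflected ray undergoes a half-wave phase shift.
At the lower boundary (n = 2.21 to n = 2.03) the reflected ray undergoes no phase shift.
The two reflections differ by half a wavelength.
So the condition for constructive reflection is 2 n t = (m + ½) λ.
The second-smallest nonzero thickness corresponds to m = 1: t = (m + ½) λ / (2 n) = 1.50 × 573 / (2 × 2.21) = 194 nm.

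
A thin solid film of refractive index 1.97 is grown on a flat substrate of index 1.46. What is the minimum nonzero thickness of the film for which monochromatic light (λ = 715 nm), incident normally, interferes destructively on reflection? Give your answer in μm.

0.181 μm

Ray reflecting at the top interface goes from n = 1.0 toward n = 1.97: a half-wave phase shift.
Ray reflecting at the bottom interface goes from n = 1.97 toward n = 1.46: no phase shift.
Net: one phase inversion between the two reflected rays.
With one net inversion, destructive interference in reflection requires 2 n t = m λ.
Minimum nonzero at m = 1: t = λ / (2 n) = 715 / (2 × 1.97) = 181 nm.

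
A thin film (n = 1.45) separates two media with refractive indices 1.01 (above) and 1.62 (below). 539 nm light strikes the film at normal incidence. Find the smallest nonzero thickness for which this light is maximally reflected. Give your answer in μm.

Top surface (1.01 → 1.45): reflection off a higher-index medium gives a half-wave phase shift.
Ray reflecting at the bottom interface goes from n = 1.45 toward n = 1.62: a half-wave phase shift.
Net: no relative phase inversion (both shifts match).
With no net inversion, constructive interference in reflection requires 2 n t = m λ.
The smallest nonzero thickness corresponds to m = 1: t = m λ / (2 n) = 1.00 × 539 / (2 × 1.45) = 186 nm.

0.186 μm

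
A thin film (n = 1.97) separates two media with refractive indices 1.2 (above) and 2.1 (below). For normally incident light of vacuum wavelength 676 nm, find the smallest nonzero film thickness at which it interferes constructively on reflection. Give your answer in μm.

0.172 μm

Ray reflecting at the top interface goes from n = 1.2 toward n = 1.97: a half-wave phase shift.
Ray reflecting at the bottom interface goes from n = 1.97 toward n = 2.1: a half-wave phase shift.
Zero or two π shifts → no net half-wave offset.
So the condition for constructive reflection is 2 n t = m λ.
Minimum nonzero at m = 1: t = λ / (2 n) = 676 / (2 × 1.97) = 172 nm.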